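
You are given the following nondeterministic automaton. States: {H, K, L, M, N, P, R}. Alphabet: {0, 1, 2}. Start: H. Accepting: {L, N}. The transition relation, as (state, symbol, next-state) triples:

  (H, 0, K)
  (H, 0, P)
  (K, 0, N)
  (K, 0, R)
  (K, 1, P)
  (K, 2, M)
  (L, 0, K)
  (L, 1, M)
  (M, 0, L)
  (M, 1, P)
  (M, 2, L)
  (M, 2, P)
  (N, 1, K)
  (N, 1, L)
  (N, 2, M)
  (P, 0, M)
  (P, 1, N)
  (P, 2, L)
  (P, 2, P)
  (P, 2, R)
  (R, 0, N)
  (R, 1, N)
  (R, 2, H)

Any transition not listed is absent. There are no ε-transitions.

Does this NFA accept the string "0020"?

Yes

Start in {H}.
Read '0': {H} → {K, P}.
Read '0': {K, P} → {M, N, R}.
Read '2': {M, N, R} → {H, L, M, P}.
Read '0': {H, L, M, P} → {K, L, M, P}.
The final set {K, L, M, P} contains the accepting state L.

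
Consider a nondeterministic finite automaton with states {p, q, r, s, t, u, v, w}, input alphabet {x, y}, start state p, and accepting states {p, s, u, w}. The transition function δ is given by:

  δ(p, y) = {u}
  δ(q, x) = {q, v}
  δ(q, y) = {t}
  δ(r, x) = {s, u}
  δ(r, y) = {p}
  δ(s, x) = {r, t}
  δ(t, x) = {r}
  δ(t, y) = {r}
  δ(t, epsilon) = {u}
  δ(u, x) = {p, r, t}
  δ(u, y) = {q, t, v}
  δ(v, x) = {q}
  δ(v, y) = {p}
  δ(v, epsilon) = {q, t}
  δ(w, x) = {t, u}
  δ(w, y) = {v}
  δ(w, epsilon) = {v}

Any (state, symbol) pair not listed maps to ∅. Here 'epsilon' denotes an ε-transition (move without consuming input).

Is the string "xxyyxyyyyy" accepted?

No

Start in {p}.
Read 'x': {p} → ∅.
The set is empty and remains empty for the remaining 9 symbols.
The final set ∅ contains no accepting state.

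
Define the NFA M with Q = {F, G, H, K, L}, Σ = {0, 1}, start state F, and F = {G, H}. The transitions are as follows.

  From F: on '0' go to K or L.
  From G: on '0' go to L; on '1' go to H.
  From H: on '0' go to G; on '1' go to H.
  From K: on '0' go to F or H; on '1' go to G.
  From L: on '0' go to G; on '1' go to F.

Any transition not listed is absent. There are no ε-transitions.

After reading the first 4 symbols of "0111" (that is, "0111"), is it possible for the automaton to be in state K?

No

Start in {F}.
Read '0': F→{K, L}; now {K, L}.
Read '1': K→{G}, L→{F}; now {F, G}.
Read '1': F→∅, G→{H}; now {H}.
Read '1': H→{H}; now {H}.
State K is not in {H}.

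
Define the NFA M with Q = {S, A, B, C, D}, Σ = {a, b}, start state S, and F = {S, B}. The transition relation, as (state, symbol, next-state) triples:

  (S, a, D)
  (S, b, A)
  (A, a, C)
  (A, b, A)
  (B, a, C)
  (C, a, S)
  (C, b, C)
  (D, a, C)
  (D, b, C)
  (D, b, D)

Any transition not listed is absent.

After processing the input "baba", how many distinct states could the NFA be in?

Start in {S}.
Read 'b': {S} → {A}.
Read 'a': {A} → {C}.
Read 'b': {C} → {C}.
Read 'a': {C} → {S}.
That set has 1 state.

1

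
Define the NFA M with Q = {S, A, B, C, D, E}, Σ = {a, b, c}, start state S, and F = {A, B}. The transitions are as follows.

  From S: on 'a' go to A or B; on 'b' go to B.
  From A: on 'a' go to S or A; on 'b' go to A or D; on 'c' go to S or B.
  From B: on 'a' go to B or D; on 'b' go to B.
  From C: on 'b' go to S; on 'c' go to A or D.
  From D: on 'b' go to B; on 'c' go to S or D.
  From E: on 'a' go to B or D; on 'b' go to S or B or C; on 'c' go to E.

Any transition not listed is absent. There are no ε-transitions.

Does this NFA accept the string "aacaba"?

Start in {S}.
Read 'a': S→{A, B}; now {A, B}.
Read 'a': A→{S, A}, B→{B, D}; now {S, A, B, D}.
Read 'c': S→∅, A→{S, B}, B→∅, D→{S, D}; now {S, B, D}.
Read 'a': S→{A, B}, B→{B, D}, D→∅; now {A, B, D}.
Read 'b': A→{A, D}, B→{B}, D→{B}; now {A, B, D}.
Read 'a': A→{S, A}, B→{B, D}, D→∅; now {S, A, B, D}.
The final set {S, A, B, D} contains the accepting states A, B.

Yes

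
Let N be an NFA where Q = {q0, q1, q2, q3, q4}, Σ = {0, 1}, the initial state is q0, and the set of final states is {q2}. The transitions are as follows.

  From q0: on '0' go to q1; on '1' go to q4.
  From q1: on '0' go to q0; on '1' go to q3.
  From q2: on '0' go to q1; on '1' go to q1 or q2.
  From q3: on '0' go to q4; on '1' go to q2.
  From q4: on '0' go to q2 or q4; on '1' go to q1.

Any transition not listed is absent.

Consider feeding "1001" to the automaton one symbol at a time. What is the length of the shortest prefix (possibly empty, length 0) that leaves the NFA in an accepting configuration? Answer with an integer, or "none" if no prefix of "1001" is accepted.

Start in {q0}.
Read '1': {q0} → {q4}.
Read '0': {q4} → {q2, q4}.
None of the earlier sets intersect F, but {q2, q4} does.

2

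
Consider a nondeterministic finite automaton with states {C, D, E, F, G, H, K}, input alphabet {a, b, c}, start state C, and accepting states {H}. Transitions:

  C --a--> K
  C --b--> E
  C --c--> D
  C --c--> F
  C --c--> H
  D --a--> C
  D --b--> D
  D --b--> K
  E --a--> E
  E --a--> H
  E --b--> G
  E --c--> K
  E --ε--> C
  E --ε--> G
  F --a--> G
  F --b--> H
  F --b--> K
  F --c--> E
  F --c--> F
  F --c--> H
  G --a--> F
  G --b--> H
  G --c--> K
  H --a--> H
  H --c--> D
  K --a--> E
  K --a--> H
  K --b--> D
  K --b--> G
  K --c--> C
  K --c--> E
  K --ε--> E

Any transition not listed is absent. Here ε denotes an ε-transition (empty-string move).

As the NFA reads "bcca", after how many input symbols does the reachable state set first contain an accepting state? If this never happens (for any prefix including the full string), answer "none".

2

Start in {C}.
Read 'b': C→{E}; union {E}; ε-closure = {C, E, G}.
Read 'c': C→{D, F, H}, E→{K}, G→{K}; union {D, F, H, K}; ε-closure = {C, D, E, F, G, H, K}.
None of the earlier sets intersect F, but {C, D, E, F, G, H, K} does.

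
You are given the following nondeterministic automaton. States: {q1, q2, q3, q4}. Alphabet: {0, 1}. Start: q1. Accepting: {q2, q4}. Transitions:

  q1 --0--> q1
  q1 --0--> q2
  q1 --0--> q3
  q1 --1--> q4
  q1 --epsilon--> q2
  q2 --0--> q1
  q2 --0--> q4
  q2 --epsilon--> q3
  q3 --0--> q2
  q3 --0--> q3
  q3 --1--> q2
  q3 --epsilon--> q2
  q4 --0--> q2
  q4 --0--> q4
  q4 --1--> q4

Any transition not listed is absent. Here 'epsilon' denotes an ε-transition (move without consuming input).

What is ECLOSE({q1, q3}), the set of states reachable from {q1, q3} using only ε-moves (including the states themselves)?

Begin with {q1, q3}.
ε-move q3 → q2; add q2.

{q1, q2, q3}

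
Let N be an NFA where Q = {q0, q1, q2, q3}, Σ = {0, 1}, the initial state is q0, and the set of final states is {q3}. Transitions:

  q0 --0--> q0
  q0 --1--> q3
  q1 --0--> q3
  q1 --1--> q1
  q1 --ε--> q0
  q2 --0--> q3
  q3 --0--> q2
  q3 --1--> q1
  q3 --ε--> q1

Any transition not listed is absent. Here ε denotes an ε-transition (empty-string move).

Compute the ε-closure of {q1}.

Begin with {q1}.
ε-move q1 → q0; add q0.

{q0, q1}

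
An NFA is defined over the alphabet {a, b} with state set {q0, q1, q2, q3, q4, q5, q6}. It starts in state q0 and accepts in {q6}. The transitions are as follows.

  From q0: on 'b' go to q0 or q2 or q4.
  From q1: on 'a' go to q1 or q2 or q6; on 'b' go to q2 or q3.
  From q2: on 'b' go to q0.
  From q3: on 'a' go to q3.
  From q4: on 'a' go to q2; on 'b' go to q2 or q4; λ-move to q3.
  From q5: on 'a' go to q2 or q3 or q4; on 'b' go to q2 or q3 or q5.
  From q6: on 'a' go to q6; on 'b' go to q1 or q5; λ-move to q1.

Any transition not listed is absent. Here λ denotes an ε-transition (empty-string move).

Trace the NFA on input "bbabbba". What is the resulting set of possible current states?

{q2, q3}

Start in {q0}.
Read 'b': {q0} → {q0, q2, q3, q4}.
Read 'b': {q0, q2, q3, q4} → {q0, q2, q3, q4}.
Read 'a': {q0, q2, q3, q4} → {q2, q3}.
Read 'b': {q2, q3} → {q0}.
Read 'b': {q0} → {q0, q2, q3, q4}.
Read 'b': {q0, q2, q3, q4} → {q0, q2, q3, q4}.
Read 'a': {q0, q2, q3, q4} → {q2, q3}.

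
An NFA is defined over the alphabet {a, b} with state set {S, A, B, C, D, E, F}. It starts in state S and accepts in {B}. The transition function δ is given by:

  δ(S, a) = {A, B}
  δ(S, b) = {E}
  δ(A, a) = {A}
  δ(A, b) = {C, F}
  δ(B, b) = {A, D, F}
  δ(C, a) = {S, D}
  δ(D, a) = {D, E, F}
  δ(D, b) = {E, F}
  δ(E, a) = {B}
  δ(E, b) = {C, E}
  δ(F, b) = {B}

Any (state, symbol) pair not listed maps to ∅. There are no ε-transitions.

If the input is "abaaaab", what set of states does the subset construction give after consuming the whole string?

{A, B, C, D, E, F}

Start in {S}.
Read 'a': S→{A, B}; now {A, B}.
Read 'b': A→{C, F}, B→{A, D, F}; now {A, C, D, F}.
Read 'a': A→{A}, C→{S, D}, D→{D, E, F}, F→∅; now {S, A, D, E, F}.
Read 'a': S→{A, B}, A→{A}, D→{D, E, F}, E→{B}, F→∅; now {A, B, D, E, F}.
Read 'a': A→{A}, B→∅, D→{D, E, F}, E→{B}, F→∅; now {A, B, D, E, F}.
Read 'a': A→{A}, B→∅, D→{D, E, F}, E→{B}, F→∅; now {A, B, D, E, F}.
Read 'b': A→{C, F}, B→{A, D, F}, D→{E, F}, E→{C, E}, F→{B}; now {A, B, C, D, E, F}.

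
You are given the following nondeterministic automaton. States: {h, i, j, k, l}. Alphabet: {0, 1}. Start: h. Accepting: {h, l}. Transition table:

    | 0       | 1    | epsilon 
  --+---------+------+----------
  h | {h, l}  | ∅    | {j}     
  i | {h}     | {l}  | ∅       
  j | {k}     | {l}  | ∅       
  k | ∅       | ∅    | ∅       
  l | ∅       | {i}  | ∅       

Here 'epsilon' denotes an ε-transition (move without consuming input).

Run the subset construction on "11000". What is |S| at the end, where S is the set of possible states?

Start: ε-closure({h}) = {h, j}.
Read '1': {h, j} → {l}.
Read '1': {l} → {i}.
Read '0': {i} → {h, j}.
Read '0': {h, j} → {h, j, k, l}.
Read '0': {h, j, k, l} → {h, j, k, l}.
That set has 4 states.

4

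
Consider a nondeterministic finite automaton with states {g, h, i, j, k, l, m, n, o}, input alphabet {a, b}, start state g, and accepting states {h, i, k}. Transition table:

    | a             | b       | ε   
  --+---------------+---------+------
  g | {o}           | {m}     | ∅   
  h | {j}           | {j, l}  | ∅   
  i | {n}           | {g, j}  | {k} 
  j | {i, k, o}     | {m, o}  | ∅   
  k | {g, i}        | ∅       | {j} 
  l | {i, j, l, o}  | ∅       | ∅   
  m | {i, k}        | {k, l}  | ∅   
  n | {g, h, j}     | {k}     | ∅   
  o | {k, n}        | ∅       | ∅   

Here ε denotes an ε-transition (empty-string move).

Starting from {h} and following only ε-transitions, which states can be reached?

{h}

Begin with {h}.
No ε-moves leave this set, so the closure equals the set itself.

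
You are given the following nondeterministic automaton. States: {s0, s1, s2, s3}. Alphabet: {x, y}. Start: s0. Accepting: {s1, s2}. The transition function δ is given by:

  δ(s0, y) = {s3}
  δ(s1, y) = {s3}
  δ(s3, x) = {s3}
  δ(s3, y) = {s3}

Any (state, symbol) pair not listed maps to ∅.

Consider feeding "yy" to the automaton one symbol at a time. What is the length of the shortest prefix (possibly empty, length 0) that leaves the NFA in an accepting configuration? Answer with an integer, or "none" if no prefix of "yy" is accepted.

Start in {s0}.
Read 'y': s0→{s3}; now {s3}.
Read 'y': s3→{s3}; now {s3}.
No reachable set along the way intersects F.

none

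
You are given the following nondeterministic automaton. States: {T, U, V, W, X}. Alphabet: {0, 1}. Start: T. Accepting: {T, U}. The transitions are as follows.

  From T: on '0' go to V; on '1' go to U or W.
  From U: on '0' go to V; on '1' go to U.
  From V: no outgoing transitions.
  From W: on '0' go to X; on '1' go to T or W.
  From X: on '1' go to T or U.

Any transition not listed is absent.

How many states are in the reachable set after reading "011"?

0

Start in {T}.
Read '0': T→{V}; now {V}.
Read '1': V→∅; now ∅.
The set is empty and remains empty for the remaining 1 symbol.
That set has 0 states.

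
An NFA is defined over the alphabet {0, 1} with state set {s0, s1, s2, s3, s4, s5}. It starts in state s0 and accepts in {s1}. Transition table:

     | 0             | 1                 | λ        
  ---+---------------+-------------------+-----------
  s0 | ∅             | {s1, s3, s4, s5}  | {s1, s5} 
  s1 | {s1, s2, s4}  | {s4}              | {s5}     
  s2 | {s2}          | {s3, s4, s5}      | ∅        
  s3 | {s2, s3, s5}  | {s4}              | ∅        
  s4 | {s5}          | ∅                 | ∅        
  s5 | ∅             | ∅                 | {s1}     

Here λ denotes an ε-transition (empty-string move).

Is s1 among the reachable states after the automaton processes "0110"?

Yes

Start: ε-closure({s0}) = {s0, s1, s5}.
Read '0': {s0, s1, s5} → {s1, s2, s4, s5}.
Read '1': {s1, s2, s4, s5} → {s1, s3, s4, s5}.
Read '1': {s1, s3, s4, s5} → {s4}.
Read '0': {s4} → {s1, s5}.
State s1 is in {s1, s5}.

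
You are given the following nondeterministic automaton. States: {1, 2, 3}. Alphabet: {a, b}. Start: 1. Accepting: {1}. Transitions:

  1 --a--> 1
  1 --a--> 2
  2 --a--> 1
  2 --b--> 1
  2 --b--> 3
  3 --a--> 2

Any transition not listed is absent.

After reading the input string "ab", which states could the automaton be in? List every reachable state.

Start in {1}.
Read 'a': {1} → {1, 2}.
Read 'b': {1, 2} → {1, 3}.

{1, 3}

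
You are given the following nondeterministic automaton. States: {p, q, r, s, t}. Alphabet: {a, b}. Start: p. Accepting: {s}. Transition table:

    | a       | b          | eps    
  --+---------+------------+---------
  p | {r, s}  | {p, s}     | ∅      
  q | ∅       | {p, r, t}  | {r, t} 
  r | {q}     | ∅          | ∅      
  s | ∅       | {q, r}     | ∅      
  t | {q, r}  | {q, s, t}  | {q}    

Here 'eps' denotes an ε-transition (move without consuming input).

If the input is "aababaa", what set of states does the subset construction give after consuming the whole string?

Start in {p}.
Read 'a': {p} → {r, s}.
Read 'a': {r, s} → {q, r, t}.
Read 'b': {q, r, t} → {p, q, r, s, t}.
Read 'a': {p, q, r, s, t} → {q, r, s, t}.
Read 'b': {q, r, s, t} → {p, q, r, s, t}.
Read 'a': {p, q, r, s, t} → {q, r, s, t}.
Read 'a': {q, r, s, t} → {q, r, t}.

{q, r, t}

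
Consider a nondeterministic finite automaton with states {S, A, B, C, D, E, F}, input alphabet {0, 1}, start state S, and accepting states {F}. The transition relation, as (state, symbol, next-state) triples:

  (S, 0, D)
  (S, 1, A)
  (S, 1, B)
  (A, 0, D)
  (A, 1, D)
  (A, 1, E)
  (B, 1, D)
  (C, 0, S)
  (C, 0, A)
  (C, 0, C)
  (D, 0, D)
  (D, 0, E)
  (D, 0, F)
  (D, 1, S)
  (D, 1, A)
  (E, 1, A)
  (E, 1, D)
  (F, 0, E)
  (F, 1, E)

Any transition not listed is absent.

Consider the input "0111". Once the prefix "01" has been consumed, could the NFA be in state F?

Start in {S}.
Read '0': S→{D}; now {D}.
Read '1': D→{S, A}; now {S, A}.
State F is not in {S, A}.

No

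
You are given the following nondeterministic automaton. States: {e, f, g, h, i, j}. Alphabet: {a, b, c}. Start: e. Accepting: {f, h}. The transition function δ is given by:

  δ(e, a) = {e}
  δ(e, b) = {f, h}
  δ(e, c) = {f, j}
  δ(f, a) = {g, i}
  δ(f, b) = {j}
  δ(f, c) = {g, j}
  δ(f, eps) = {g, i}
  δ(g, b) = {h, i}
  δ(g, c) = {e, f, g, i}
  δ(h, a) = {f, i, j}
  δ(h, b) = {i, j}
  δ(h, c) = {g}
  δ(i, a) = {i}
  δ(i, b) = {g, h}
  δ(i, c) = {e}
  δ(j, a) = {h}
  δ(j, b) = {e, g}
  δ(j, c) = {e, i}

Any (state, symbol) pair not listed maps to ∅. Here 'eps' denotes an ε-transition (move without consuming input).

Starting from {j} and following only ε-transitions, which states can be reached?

Begin with {j}.
No ε-moves leave this set, so the closure equals the set itself.

{j}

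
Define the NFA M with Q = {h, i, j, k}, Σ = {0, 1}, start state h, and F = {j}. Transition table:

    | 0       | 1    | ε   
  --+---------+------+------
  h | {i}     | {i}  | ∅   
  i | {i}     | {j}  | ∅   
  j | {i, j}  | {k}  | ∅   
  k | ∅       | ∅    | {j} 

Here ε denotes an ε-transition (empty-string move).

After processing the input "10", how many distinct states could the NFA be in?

Start in {h}.
Read '1': {h} → {i}.
Read '0': {i} → {i}.
That set has 1 state.

1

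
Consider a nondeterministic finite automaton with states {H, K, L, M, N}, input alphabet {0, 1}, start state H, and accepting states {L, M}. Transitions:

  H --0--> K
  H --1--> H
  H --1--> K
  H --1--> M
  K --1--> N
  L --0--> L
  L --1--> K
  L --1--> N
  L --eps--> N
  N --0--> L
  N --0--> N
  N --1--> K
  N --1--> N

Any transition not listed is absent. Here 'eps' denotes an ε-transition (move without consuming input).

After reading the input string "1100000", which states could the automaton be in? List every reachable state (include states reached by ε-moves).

{L, N}

Start in {H}.
Read '1': {H} → {H, K, M}.
Read '1': {H, K, M} → {H, K, M, N}.
Read '0': {H, K, M, N} → {K, L, N}.
Read '0': {K, L, N} → {L, N}.
Read '0': {L, N} → {L, N}.
Read '0': {L, N} → {L, N}.
Read '0': {L, N} → {L, N}.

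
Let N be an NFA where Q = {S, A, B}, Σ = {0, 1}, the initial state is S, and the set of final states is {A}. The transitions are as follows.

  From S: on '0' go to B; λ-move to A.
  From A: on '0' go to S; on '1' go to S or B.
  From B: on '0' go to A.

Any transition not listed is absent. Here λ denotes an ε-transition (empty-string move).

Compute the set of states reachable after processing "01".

Start: ε-closure({S}) = {S, A}.
Read '0': S→{B}, A→{S}; union {S, B}; ε-closure = {S, A, B}.
Read '1': S→∅, A→{S, B}, B→∅; union {S, B}; ε-closure = {S, A, B}.

{S, A, B}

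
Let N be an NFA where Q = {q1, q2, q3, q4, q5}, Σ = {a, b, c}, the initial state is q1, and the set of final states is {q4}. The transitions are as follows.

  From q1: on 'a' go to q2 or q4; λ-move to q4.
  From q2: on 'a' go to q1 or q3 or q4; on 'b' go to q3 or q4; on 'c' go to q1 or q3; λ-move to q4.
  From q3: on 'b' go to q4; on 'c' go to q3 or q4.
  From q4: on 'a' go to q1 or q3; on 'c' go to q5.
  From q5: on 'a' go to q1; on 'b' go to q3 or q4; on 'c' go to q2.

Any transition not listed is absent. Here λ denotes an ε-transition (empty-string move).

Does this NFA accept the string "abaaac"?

Yes

Start: ε-closure({q1}) = {q1, q4}.
Read 'a': {q1, q4} → {q1, q2, q3, q4}.
Read 'b': {q1, q2, q3, q4} → {q3, q4}.
Read 'a': {q3, q4} → {q1, q3, q4}.
Read 'a': {q1, q3, q4} → {q1, q2, q3, q4}.
Read 'a': {q1, q2, q3, q4} → {q1, q2, q3, q4}.
Read 'c': {q1, q2, q3, q4} → {q1, q3, q4, q5}.
The final set {q1, q3, q4, q5} contains the accepting state q4.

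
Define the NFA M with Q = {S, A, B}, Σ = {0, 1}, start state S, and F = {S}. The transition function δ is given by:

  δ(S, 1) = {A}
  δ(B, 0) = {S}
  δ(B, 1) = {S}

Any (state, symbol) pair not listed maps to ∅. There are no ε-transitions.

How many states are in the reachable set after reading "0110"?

Start in {S}.
Read '0': S→∅; now ∅.
The set is empty and remains empty for the remaining 3 symbols.
That set has 0 states.

0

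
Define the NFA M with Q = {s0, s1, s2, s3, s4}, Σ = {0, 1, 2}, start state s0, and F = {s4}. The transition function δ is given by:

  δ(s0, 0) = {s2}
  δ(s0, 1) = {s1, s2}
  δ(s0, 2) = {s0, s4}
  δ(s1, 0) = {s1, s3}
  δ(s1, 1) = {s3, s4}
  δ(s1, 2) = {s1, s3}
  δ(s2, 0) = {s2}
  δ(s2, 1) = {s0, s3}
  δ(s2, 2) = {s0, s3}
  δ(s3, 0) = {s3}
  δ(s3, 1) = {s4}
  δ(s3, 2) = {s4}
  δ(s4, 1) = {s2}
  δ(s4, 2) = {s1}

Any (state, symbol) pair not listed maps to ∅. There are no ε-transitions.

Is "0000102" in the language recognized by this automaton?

Yes

Start in {s0}.
Read '0': {s0} → {s2}.
Read '0': {s2} → {s2}.
Read '0': {s2} → {s2}.
Read '0': {s2} → {s2}.
Read '1': {s2} → {s0, s3}.
Read '0': {s0, s3} → {s2, s3}.
Read '2': {s2, s3} → {s0, s3, s4}.
The final set {s0, s3, s4} contains the accepting state s4.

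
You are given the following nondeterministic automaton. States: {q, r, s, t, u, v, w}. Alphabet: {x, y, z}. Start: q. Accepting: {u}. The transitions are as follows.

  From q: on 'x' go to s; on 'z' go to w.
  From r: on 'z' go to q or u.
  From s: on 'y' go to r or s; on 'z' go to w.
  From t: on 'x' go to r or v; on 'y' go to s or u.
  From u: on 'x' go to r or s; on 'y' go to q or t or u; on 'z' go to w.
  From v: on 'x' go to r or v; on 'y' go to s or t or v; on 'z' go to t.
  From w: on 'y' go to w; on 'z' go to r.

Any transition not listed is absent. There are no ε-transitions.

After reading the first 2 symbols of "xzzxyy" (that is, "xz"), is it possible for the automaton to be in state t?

No

Start in {q}.
Read 'x': q→{s}; now {s}.
Read 'z': s→{w}; now {w}.
State t is not in {w}.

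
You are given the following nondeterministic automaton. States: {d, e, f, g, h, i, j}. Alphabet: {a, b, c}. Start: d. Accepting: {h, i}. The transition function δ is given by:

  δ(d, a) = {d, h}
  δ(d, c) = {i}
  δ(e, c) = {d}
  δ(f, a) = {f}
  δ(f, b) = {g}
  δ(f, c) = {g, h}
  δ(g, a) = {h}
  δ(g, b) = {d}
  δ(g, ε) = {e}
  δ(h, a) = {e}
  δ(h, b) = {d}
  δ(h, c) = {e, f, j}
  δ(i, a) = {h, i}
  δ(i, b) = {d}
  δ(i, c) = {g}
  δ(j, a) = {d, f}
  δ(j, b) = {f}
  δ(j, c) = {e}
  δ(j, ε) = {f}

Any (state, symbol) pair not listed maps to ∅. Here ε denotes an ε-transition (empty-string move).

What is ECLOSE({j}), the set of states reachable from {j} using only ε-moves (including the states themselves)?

Begin with {j}.
ε-move j → f; add f.

{f, j}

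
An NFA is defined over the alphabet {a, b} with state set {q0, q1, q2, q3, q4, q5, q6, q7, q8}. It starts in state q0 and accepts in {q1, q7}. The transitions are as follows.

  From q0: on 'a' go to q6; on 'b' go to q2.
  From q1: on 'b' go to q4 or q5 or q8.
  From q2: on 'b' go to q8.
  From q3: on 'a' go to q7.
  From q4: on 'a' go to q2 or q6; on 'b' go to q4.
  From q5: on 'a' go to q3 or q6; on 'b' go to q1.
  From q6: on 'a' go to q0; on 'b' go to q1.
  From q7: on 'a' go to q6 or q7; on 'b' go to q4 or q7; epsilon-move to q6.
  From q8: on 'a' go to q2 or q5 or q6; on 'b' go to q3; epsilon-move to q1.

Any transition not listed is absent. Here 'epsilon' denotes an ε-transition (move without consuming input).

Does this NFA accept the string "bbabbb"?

Start in {q0}.
Read 'b': {q0} → {q2}.
Read 'b': {q2} → {q1, q8}.
Read 'a': {q1, q8} → {q2, q5, q6}.
Read 'b': {q2, q5, q6} → {q1, q8}.
Read 'b': {q1, q8} → {q1, q3, q4, q5, q8}.
Read 'b': {q1, q3, q4, q5, q8} → {q1, q3, q4, q5, q8}.
The final set {q1, q3, q4, q5, q8} contains the accepting state q1.

Yes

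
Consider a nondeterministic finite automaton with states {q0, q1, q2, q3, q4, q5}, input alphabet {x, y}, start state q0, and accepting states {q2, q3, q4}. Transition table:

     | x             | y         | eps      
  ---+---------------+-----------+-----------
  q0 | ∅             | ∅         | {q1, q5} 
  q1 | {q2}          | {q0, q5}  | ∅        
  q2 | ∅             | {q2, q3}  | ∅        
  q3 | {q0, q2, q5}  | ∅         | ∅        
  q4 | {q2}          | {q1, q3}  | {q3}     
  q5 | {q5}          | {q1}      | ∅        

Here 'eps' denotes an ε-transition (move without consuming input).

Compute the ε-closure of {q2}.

{q2}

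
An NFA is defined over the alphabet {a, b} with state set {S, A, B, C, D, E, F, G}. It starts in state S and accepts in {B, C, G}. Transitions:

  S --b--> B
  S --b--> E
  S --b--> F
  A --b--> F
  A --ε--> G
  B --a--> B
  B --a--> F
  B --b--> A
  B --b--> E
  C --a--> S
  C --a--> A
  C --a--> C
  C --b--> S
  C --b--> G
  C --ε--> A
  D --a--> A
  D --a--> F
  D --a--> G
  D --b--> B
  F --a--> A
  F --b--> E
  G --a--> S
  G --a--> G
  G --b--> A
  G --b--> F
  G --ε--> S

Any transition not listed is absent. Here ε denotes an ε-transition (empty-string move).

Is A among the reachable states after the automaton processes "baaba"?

Yes

Start in {S}.
Read 'b': S→{B, E, F}; now {B, E, F}.
Read 'a': B→{B, F}, E→∅, F→{A}; union {A, B, F}; ε-closure = {S, A, B, F, G}.
Read 'a': S→∅, A→∅, B→{B, F}, F→{A}, G→{S, G}; now {S, A, B, F, G}.
Read 'b': S→{B, E, F}, A→{F}, B→{A, E}, F→{E}, G→{A, F}; union {A, B, E, F}; ε-closure = {S, A, B, E, F, G}.
Read 'a': S→∅, A→∅, B→{B, F}, E→∅, F→{A}, G→{S, G}; now {S, A, B, F, G}.
State A is in {S, A, B, F, G}.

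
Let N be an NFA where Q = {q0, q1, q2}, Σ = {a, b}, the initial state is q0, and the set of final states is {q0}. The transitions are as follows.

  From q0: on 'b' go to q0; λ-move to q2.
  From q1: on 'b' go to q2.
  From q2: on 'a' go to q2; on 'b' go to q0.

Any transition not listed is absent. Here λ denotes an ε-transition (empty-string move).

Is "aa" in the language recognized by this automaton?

No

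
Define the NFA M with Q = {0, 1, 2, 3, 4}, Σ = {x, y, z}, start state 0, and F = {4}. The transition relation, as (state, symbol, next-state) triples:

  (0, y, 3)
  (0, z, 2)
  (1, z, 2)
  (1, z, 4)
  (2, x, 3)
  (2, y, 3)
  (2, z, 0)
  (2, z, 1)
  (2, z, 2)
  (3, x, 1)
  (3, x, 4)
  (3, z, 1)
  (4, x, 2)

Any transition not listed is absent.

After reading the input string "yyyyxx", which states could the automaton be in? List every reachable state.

∅

Start in {0}.
Read 'y': 0→{3}; now {3}.
Read 'y': 3→∅; now ∅.
The set is empty and remains empty for the remaining 4 symbols.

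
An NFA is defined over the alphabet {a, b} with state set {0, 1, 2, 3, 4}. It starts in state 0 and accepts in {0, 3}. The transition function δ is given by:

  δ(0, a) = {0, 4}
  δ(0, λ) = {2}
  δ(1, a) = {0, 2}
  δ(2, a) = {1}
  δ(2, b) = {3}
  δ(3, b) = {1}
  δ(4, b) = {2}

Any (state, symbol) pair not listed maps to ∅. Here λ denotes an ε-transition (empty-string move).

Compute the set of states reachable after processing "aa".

{0, 1, 2, 4}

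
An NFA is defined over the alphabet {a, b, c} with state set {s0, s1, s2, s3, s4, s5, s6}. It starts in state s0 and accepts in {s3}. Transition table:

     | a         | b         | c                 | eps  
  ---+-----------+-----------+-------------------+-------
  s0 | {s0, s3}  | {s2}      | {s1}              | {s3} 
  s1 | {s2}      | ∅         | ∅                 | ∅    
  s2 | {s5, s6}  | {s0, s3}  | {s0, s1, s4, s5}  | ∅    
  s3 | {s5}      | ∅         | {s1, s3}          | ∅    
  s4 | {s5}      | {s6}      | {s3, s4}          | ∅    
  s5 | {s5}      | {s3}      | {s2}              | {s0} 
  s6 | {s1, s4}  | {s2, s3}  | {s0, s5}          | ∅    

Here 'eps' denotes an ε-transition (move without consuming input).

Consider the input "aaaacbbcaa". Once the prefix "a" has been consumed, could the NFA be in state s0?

Yes

Start: ε-closure({s0}) = {s0, s3}.
Read 'a': {s0, s3} → {s0, s3, s5}.
State s0 is in {s0, s3, s5}.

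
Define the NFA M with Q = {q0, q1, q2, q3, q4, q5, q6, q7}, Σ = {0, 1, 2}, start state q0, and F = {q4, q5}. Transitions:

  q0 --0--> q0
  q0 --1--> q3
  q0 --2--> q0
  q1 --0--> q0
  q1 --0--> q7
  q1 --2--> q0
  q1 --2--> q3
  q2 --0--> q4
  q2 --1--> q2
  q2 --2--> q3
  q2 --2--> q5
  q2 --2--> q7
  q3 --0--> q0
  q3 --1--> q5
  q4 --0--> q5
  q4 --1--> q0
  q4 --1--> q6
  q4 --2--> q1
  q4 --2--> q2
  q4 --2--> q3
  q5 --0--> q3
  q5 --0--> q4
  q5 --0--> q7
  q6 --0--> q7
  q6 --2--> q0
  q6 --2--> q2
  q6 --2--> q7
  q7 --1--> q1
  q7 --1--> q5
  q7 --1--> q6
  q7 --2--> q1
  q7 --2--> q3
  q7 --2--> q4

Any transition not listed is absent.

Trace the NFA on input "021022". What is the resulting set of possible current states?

Start in {q0}.
Read '0': q0→{q0}; now {q0}.
Read '2': q0→{q0}; now {q0}.
Read '1': q0→{q3}; now {q3}.
Read '0': q3→{q0}; now {q0}.
Read '2': q0→{q0}; now {q0}.
Read '2': q0→{q0}; now {q0}.

{q0}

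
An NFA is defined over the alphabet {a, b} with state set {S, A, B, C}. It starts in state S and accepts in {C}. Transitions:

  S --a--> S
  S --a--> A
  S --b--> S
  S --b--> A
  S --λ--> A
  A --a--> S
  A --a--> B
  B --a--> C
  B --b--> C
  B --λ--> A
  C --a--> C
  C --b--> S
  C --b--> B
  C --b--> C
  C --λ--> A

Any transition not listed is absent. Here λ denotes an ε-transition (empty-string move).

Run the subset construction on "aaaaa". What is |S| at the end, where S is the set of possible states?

Start: ε-closure({S}) = {S, A}.
Read 'a': {S, A} → {S, A, B}.
Read 'a': {S, A, B} → {S, A, B, C}.
Read 'a': {S, A, B, C} → {S, A, B, C}.
Read 'a': {S, A, B, C} → {S, A, B, C}.
Read 'a': {S, A, B, C} → {S, A, B, C}.
That set has 4 states.

4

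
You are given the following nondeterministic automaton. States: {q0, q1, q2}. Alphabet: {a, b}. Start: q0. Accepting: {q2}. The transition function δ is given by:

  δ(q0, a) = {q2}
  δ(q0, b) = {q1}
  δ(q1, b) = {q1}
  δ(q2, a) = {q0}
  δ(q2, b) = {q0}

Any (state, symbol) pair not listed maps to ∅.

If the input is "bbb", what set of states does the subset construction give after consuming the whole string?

Start in {q0}.
Read 'b': {q0} → {q1}.
Read 'b': {q1} → {q1}.
Read 'b': {q1} → {q1}.

{q1}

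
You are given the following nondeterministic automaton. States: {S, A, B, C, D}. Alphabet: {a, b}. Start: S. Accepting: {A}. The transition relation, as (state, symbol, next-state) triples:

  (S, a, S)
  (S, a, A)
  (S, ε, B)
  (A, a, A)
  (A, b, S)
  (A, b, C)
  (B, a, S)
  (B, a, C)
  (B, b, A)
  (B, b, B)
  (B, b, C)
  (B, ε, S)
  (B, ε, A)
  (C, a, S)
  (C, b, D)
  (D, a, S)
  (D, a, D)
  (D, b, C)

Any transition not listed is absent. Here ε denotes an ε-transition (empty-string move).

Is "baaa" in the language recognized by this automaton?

Start: ε-closure({S}) = {S, A, B}.
Read 'b': S→∅, A→{S, C}, B→{A, B, C}; now {S, A, B, C}.
Read 'a': S→{S, A}, A→{A}, B→{S, C}, C→{S}; union {S, A, C}; ε-closure = {S, A, B, C}.
Read 'a': S→{S, A}, A→{A}, B→{S, C}, C→{S}; union {S, A, C}; ε-closure = {S, A, B, C}.
Read 'a': S→{S, A}, A→{A}, B→{S, C}, C→{S}; union {S, A, C}; ε-closure = {S, A, B, C}.
The final set {S, A, B, C} contains the accepting state A.

Yes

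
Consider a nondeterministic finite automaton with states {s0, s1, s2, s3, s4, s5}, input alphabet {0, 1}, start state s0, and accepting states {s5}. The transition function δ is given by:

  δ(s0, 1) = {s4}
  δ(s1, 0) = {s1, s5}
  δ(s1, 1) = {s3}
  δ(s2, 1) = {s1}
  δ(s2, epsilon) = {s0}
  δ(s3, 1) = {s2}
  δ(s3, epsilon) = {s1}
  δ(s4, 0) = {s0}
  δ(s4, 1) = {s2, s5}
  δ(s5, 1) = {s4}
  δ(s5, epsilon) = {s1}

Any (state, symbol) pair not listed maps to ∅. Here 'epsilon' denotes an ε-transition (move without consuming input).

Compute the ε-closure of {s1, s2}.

{s0, s1, s2}

Begin with {s1, s2}.
ε-move s2 → s0; add s0.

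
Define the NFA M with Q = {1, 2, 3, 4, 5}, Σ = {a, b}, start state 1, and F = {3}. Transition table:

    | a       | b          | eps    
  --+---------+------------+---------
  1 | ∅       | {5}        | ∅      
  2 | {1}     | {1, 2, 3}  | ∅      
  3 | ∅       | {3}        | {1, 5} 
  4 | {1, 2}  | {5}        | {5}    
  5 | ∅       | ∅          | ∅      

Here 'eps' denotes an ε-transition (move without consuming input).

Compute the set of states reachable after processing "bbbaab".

∅

Start in {1}.
Read 'b': {1} → {5}.
Read 'b': {5} → ∅.
The set is empty and remains empty for the remaining 4 symbols.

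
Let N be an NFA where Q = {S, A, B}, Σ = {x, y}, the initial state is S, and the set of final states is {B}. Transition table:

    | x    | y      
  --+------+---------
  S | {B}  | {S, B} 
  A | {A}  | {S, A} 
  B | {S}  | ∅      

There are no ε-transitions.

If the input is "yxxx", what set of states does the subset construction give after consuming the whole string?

{S, B}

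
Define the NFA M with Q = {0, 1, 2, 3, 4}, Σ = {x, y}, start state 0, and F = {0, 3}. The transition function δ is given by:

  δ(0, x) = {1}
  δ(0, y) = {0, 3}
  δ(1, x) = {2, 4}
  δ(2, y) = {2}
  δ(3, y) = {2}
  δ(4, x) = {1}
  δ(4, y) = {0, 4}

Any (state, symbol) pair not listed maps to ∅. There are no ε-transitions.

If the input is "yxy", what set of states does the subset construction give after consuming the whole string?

Start in {0}.
Read 'y': 0→{0, 3}; now {0, 3}.
Read 'x': 0→{1}, 3→∅; now {1}.
Read 'y': 1→∅; now ∅.

∅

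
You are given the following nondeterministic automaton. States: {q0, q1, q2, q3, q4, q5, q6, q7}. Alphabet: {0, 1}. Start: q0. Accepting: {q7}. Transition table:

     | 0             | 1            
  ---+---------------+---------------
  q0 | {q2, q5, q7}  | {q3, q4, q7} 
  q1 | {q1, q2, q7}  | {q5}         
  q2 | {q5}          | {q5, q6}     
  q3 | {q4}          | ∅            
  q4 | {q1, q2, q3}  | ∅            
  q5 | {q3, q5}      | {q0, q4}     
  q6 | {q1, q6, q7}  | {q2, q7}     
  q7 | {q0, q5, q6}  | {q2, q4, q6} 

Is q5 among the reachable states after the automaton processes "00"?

Start in {q0}.
Read '0': q0→{q2, q5, q7}; now {q2, q5, q7}.
Read '0': q2→{q5}, q5→{q3, q5}, q7→{q0, q5, q6}; now {q0, q3, q5, q6}.
State q5 is in {q0, q3, q5, q6}.

Yes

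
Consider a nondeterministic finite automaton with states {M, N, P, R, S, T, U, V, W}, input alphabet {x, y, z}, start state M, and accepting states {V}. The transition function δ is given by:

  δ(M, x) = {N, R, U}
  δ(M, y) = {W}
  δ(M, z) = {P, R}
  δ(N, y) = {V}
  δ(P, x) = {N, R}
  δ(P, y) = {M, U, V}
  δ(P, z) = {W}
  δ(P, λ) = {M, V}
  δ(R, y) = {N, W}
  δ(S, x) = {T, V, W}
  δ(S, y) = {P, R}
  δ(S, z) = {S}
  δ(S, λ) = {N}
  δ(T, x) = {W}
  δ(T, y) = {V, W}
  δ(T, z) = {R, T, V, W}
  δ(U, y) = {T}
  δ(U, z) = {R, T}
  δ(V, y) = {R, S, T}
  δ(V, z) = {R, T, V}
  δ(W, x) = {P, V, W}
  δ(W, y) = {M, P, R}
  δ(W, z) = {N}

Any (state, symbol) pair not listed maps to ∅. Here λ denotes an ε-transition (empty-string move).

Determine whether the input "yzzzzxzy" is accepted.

No

Start in {M}.
Read 'y': M→{W}; now {W}.
Read 'z': W→{N}; now {N}.
Read 'z': N→∅; now ∅.
The set is empty and remains empty for the remaining 5 symbols.
The final set ∅ contains no accepting state.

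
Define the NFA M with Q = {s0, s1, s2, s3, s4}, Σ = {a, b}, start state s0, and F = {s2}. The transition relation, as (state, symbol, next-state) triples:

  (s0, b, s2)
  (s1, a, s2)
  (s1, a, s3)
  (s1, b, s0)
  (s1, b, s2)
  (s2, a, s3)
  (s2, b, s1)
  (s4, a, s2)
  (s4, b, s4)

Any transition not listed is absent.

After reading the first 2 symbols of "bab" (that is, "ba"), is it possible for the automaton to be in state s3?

Yes

Start in {s0}.
Read 'b': {s0} → {s2}.
Read 'a': {s2} → {s3}.
State s3 is in {s3}.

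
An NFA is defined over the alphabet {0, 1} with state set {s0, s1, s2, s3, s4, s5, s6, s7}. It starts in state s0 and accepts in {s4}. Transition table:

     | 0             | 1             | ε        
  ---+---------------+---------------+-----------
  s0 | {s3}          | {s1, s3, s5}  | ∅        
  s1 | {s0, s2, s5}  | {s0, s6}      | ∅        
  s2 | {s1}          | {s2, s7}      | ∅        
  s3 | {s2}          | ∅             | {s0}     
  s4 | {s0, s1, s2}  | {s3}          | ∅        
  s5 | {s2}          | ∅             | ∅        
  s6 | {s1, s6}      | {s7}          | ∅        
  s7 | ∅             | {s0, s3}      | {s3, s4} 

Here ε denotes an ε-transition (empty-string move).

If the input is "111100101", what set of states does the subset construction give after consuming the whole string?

Start in {s0}.
Read '1': s0→{s1, s3, s5}; union {s1, s3, s5}; ε-closure = {s0, s1, s3, s5}.
Read '1': s0→{s1, s3, s5}, s1→{s0, s6}, s3→∅, s5→∅; now {s0, s1, s3, s5, s6}.
Read '1': s0→{s1, s3, s5}, s1→{s0, s6}, s3→∅, s5→∅, s6→{s7}; union {s0, s1, s3, s5, s6, s7}; ε-closure = {s0, s1, s3, s4, s5, s6, s7}.
Read '1': s0→{s1, s3, s5}, s1→{s0, s6}, s3→∅, s4→{s3}, s5→∅, s6→{s7}, s7→{s0, s3}; union {s0, s1, s3, s5, s6, s7}; ε-closure = {s0, s1, s3, s4, s5, s6, s7}.
Read '0': s0→{s3}, s1→{s0, s2, s5}, s3→{s2}, s4→{s0, s1, s2}, s5→{s2}, s6→{s1, s6}, s7→∅; now {s0, s1, s2, s3, s5, s6}.
Read '0': s0→{s3}, s1→{s0, s2, s5}, s2→{s1}, s3→{s2}, s5→{s2}, s6→{s1, s6}; now {s0, s1, s2, s3, s5, s6}.
Read '1': s0→{s1, s3, s5}, s1→{s0, s6}, s2→{s2, s7}, s3→∅, s5→∅, s6→{s7}; union {s0, s1, s2, s3, s5, s6, s7}; ε-closure = {s0, s1, s2, s3, s4, s5, s6, s7}.
Read '0': s0→{s3}, s1→{s0, s2, s5}, s2→{s1}, s3→{s2}, s4→{s0, s1, s2}, s5→{s2}, s6→{s1, s6}, s7→∅; now {s0, s1, s2, s3, s5, s6}.
Read '1': s0→{s1, s3, s5}, s1→{s0, s6}, s2→{s2, s7}, s3→∅, s5→∅, s6→{s7}; union {s0, s1, s2, s3, s5, s6, s7}; ε-closure = {s0, s1, s2, s3, s4, s5, s6, s7}.

{s0, s1, s2, s3, s4, s5, s6, s7}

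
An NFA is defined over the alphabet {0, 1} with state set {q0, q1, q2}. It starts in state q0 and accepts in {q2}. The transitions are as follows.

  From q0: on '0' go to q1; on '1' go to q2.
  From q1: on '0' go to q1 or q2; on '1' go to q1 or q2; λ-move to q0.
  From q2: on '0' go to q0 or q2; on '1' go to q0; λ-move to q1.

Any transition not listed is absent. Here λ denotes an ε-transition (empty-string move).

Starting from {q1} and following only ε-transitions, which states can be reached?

{q0, q1}

Begin with {q1}.
ε-move q1 → q0; add q0.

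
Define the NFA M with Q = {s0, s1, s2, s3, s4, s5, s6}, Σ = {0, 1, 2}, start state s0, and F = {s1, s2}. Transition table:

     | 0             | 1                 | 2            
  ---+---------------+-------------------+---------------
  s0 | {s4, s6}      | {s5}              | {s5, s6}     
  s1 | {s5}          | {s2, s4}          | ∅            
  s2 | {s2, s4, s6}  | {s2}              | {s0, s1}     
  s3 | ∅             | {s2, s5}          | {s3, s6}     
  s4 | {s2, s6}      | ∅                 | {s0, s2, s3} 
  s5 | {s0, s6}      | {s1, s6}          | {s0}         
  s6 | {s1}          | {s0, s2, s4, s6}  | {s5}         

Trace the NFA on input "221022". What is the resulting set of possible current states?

Start in {s0}.
Read '2': s0→{s5, s6}; now {s5, s6}.
Read '2': s5→{s0}, s6→{s5}; now {s0, s5}.
Read '1': s0→{s5}, s5→{s1, s6}; now {s1, s5, s6}.
Read '0': s1→{s5}, s5→{s0, s6}, s6→{s1}; now {s0, s1, s5, s6}.
Read '2': s0→{s5, s6}, s1→∅, s5→{s0}, s6→{s5}; now {s0, s5, s6}.
Read '2': s0→{s5, s6}, s5→{s0}, s6→{s5}; now {s0, s5, s6}.

{s0, s5, s6}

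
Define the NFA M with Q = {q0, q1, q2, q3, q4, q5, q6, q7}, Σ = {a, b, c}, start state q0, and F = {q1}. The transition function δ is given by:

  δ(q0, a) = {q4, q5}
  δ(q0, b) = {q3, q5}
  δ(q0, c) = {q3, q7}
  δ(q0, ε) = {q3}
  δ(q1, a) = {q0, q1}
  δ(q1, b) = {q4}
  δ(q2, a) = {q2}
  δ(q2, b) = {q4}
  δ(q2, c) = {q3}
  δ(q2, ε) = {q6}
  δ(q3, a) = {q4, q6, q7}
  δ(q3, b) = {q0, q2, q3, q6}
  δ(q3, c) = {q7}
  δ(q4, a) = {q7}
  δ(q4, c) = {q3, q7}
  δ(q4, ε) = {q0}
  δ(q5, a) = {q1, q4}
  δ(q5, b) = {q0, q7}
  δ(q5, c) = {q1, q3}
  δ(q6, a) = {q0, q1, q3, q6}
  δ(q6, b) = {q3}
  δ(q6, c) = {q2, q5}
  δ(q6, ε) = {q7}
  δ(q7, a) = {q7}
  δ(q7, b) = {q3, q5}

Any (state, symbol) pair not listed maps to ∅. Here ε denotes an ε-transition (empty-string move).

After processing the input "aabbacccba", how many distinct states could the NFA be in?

8

Start: ε-closure({q0}) = {q0, q3}.
Read 'a': {q0, q3} → {q0, q3, q4, q5, q6, q7}.
Read 'a': {q0, q3, q4, q5, q6, q7} → {q0, q1, q3, q4, q5, q6, q7}.
Read 'b': {q0, q1, q3, q4, q5, q6, q7} → {q0, q2, q3, q4, q5, q6, q7}.
Read 'b': {q0, q2, q3, q4, q5, q6, q7} → {q0, q2, q3, q4, q5, q6, q7}.
Read 'a': {q0, q2, q3, q4, q5, q6, q7} → {q0, q1, q2, q3, q4, q5, q6, q7}.
Read 'c': {q0, q1, q2, q3, q4, q5, q6, q7} → {q1, q2, q3, q5, q6, q7}.
Read 'c': {q1, q2, q3, q5, q6, q7} → {q1, q2, q3, q5, q6, q7}.
Read 'c': {q1, q2, q3, q5, q6, q7} → {q1, q2, q3, q5, q6, q7}.
Read 'b': {q1, q2, q3, q5, q6, q7} → {q0, q2, q3, q4, q5, q6, q7}.
Read 'a': {q0, q2, q3, q4, q5, q6, q7} → {q0, q1, q2, q3, q4, q5, q6, q7}.
That set has 8 states.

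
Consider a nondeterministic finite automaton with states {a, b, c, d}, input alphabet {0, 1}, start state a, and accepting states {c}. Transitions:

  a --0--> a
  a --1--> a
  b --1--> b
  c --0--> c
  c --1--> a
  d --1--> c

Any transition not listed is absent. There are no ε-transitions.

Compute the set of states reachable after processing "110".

{a}

Start in {a}.
Read '1': {a} → {a}.
Read '1': {a} → {a}.
Read '0': {a} → {a}.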